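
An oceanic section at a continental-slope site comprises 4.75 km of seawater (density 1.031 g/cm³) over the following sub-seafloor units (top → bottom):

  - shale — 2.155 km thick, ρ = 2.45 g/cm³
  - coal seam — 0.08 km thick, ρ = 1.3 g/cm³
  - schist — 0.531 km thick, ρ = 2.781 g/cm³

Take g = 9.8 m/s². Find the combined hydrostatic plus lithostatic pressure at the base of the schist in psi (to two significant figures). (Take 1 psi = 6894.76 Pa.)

seawater: 1031 kg/m³ × 9.8 m/s² × 4750 m = 4.799×10^7 Pa = 6961 psi
shale: 2450 kg/m³ × 9.8 m/s² × 2155 m = 5.174×10^7 Pa = 7504 psi
coal seam: 1300 kg/m³ × 9.8 m/s² × 80 m = 1.019×10^6 Pa = 147.8 psi
schist: 2781 kg/m³ × 9.8 m/s² × 531 m = 1.447×10^7 Pa = 2099 psi
Total = 6961 + 7504 + 147.8 + 2099 = 16712 psi

17000 psi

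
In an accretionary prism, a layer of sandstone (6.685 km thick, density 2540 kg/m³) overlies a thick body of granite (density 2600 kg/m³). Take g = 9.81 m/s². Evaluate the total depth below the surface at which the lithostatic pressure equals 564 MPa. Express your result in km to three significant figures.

22.3 km

Pressure at base of upper layers: 2540×9.81×6685 = 1.666×10^8 Pa = 166.6 MPa
Remaining pressure to be supplied by granite: 5.640×10^8 − 1.666×10^8 = 3.974×10^8 Pa
Additional depth in granite = 3.974×10^8 Pa / (2600 kg/m³ × 9.81 m/s²) = 15582 m
Total depth = 6685 m + 15582 m = 22267 m
= 22.267 km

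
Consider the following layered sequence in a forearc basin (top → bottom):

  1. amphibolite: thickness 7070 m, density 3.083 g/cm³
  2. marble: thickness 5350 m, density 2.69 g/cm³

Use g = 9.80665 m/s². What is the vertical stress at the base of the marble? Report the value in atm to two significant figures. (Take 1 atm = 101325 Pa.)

3500 atm

amphibolite: 3083 kg/m³ × 9.80665 m/s² × 7070 m = 2.138×10^8 Pa = 2110 atm
marble: 2690 kg/m³ × 9.80665 m/s² × 5350 m = 1.411×10^8 Pa = 1393 atm
Total = 2110 + 1393 = 3502.5 atm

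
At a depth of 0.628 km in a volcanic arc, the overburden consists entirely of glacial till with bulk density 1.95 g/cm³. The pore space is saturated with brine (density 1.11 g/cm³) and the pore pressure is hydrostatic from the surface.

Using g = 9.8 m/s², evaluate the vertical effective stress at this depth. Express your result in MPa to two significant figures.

Overburden (lithostatic) stress σ_v:
glacial till: 1950 kg/m³ × 9.8 m/s² × 628 m = 1.200×10^7 Pa = 12.00 MPa
Pore pressure P_p = 1110 kg/m³ × 9.8 m/s² × 628 m = 6.831×10^6 Pa = 6.831 MPa
Effective stress σ' = σ_v − P_p = 12.00 − 6.831 = 5.1697 MPa

5.2 MPa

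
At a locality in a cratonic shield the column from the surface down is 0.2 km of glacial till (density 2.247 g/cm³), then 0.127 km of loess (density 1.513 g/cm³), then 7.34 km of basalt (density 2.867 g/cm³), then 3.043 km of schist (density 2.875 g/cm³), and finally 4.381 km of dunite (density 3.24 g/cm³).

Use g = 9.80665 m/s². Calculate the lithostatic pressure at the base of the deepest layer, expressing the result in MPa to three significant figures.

glacial till: 2247 kg/m³ × 9.80665 m/s² × 200 m = 4.407×10^6 Pa = 4.407 MPa
loess: 1513 kg/m³ × 9.80665 m/s² × 127 m = 1.884×10^6 Pa = 1.884 MPa
basalt: 2867 kg/m³ × 9.80665 m/s² × 7340 m = 2.064×10^8 Pa = 206.4 MPa
schist: 2875 kg/m³ × 9.80665 m/s² × 3043 m = 8.579×10^7 Pa = 85.79 MPa
dunite: 3240 kg/m³ × 9.80665 m/s² × 4381 m = 1.392×10^8 Pa = 139.2 MPa
Total = 4.407 + 1.884 + 206.4 + 85.79 + 139.2 = 437.66 MPa

438 MPa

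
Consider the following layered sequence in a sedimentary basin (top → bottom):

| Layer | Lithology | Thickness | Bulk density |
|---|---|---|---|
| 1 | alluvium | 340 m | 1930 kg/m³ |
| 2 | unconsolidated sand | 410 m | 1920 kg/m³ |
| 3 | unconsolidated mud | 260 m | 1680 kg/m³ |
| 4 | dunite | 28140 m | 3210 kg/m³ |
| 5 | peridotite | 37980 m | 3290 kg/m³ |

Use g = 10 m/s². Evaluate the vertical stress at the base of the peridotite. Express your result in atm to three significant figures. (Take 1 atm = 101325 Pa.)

alluvium: 1930 kg/m³ × 10 m/s² × 340 m = 6.562×10^6 Pa = 64.76 atm
unconsolidated sand: 1920 kg/m³ × 10 m/s² × 410 m = 7.872×10^6 Pa = 77.69 atm
unconsolidated mud: 1680 kg/m³ × 10 m/s² × 260 m = 4.368×10^6 Pa = 43.11 atm
dunite: 3210 kg/m³ × 10 m/s² × 28140 m = 9.033×10^8 Pa = 8915 atm
peridotite: 3290 kg/m³ × 10 m/s² × 37980 m = 1.250×10^9 Pa = 12332 atm
Total = 64.76 + 77.69 + 43.11 + 8915 + 12332 = 21432 atm

21400 atm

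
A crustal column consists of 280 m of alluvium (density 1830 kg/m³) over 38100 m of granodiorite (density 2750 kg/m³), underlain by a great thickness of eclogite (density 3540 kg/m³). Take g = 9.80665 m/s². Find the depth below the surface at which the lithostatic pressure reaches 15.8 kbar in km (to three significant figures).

54.2 km

Pressure at base of upper layers: 1830×9.80665×280 + 2750×9.80665×38100 = 1.033×10^9 Pa = 10.33 kbar
Remaining pressure to be supplied by eclogite: 1.580×10^9 − 1.033×10^9 = 5.475×10^8 Pa
Additional depth in eclogite = 5.475×10^8 Pa / (3540 kg/m³ × 9.80665 m/s²) = 15771 m
Total depth = 38380 m + 15771 m = 54151 m
= 54.151 km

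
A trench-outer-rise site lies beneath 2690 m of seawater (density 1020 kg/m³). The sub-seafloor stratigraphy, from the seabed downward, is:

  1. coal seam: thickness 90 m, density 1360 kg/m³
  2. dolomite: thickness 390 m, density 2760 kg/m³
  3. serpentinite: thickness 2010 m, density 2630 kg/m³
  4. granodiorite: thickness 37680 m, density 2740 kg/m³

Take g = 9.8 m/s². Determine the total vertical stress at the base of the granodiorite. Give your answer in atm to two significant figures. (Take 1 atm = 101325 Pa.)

11000 atm

seawater: 1020 kg/m³ × 9.8 m/s² × 2690 m = 2.689×10^7 Pa = 265.4 atm
coal seam: 1360 kg/m³ × 9.8 m/s² × 90 m = 1.200×10^6 Pa = 11.84 atm
dolomite: 2760 kg/m³ × 9.8 m/s² × 390 m = 1.055×10^7 Pa = 104.1 atm
serpentinite: 2630 kg/m³ × 9.8 m/s² × 2010 m = 5.181×10^7 Pa = 511.3 atm
granodiorite: 2740 kg/m³ × 9.8 m/s² × 37680 m = 1.012×10^9 Pa = 9986 atm
Total = 265.4 + 11.84 + 104.1 + 511.3 + 9986 = 10878 atm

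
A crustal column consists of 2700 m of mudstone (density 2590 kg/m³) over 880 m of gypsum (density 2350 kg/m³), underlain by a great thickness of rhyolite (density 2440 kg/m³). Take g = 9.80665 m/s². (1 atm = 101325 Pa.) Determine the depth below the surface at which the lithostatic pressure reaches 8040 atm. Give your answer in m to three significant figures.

33900 m

Pressure at base of upper layers: 2590×9.80665×2700 + 2350×9.80665×880 = 8.886×10^7 Pa = 877.0 atm
Remaining pressure to be supplied by rhyolite: 8.147×10^8 − 8.886×10^7 = 7.258×10^8 Pa
Additional depth in rhyolite = 7.258×10^8 Pa / (2440 kg/m³ × 9.80665 m/s²) = 30332 m
Total depth = 3580 m + 30332 m = 33912 m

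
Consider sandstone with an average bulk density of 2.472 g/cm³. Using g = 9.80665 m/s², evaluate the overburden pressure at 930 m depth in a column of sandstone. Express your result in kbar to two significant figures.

0.23 kbar

sandstone: 2472 kg/m³ × 9.80665 m/s² × 930 m = 2.255×10^7 Pa = 0.2255 kbar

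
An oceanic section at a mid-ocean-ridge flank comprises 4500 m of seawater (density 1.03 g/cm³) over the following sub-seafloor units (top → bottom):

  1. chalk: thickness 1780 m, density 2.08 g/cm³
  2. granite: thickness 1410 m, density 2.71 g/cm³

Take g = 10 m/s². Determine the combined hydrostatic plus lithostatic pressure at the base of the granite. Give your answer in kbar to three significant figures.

seawater: 1030 kg/m³ × 10 m/s² × 4500 m = 4.635×10^7 Pa = 0.4635 kbar
chalk: 2080 kg/m³ × 10 m/s² × 1780 m = 3.702×10^7 Pa = 0.3702 kbar
granite: 2710 kg/m³ × 10 m/s² × 1410 m = 3.821×10^7 Pa = 0.3821 kbar
Total = 0.4635 + 0.3702 + 0.3821 = 1.2159 kbar

1.22 kbar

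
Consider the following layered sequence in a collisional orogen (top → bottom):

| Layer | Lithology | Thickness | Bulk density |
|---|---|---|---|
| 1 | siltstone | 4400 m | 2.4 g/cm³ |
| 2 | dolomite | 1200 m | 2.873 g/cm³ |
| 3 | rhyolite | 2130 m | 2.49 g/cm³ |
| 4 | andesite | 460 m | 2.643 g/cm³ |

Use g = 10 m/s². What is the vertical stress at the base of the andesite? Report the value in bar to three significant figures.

2050 bar

siltstone: 2400 kg/m³ × 10 m/s² × 4400 m = 1.056×10^8 Pa = 1056 bar
dolomite: 2873 kg/m³ × 10 m/s² × 1200 m = 3.448×10^7 Pa = 344.8 bar
rhyolite: 2490 kg/m³ × 10 m/s² × 2130 m = 5.304×10^7 Pa = 530.4 bar
andesite: 2643 kg/m³ × 10 m/s² × 460 m = 1.216×10^7 Pa = 121.6 bar
Total = 1056 + 344.8 + 530.4 + 121.6 = 2052.7 bar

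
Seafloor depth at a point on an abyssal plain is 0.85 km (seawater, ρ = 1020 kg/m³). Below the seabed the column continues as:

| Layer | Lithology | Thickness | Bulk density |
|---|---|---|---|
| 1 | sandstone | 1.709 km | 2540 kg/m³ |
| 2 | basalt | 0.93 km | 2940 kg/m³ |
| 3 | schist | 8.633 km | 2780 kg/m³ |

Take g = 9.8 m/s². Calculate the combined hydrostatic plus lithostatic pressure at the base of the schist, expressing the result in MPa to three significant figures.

313 MPa

seawater: 1020 kg/m³ × 9.8 m/s² × 850 m = 8.497×10^6 Pa = 8.497 MPa
sandstone: 2540 kg/m³ × 9.8 m/s² × 1709 m = 4.254×10^7 Pa = 42.54 MPa
basalt: 2940 kg/m³ × 9.8 m/s² × 930 m = 2.680×10^7 Pa = 26.80 MPa
schist: 2780 kg/m³ × 9.8 m/s² × 8633 m = 2.352×10^8 Pa = 235.2 MPa
Total = 8.497 + 42.54 + 26.80 + 235.2 = 313.03 MPa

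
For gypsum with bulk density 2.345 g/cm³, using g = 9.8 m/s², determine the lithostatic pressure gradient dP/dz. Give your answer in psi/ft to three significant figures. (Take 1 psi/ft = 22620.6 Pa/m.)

dP/dz = ρg = 2345 kg/m³ × 9.8 m/s² = 22981 Pa/m
= 22981 Pa/m × (1 psi/ft / 22621 Pa/m) = 1.0159 psi/ft

1.02 psi/ft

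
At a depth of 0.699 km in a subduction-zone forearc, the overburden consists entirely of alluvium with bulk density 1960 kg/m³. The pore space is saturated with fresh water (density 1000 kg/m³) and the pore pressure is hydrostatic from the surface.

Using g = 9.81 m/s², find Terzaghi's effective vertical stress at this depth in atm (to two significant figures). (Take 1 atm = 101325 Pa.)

Overburden (lithostatic) stress σ_v:
alluvium: 1960 kg/m³ × 9.81 m/s² × 699 m = 1.344×10^7 Pa = 13.44 MPa
Pore pressure P_p = 1000 kg/m³ × 9.81 m/s² × 699 m = 6.857×10^6 Pa = 6.857 MPa
Effective stress σ' = σ_v − P_p = 13.44 − 6.857 = 6.5829 MPa = 64.968 atm

65 atm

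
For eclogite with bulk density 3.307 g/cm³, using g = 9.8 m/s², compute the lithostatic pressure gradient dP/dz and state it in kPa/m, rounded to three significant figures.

32.4 kPa/m

dP/dz = ρg = 3307 kg/m³ × 9.8 m/s² = 32409 Pa/m
= 32409 Pa/m × (1 kPa/m / 1000.0 Pa/m) = 32.409 kPa/m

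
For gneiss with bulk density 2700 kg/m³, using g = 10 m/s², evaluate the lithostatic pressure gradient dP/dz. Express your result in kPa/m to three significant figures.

dP/dz = ρg = 2700 kg/m³ × 10 m/s² = 27000 Pa/m
= 27000 Pa/m × (1 kPa/m / 1000.0 Pa/m) = 27.000 kPa/m

27.0 kPa/m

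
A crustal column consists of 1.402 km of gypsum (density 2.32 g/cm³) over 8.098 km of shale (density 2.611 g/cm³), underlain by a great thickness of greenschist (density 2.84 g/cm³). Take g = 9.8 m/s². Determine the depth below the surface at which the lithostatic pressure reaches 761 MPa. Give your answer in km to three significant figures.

28.3 km

Pressure at base of upper layers: 2320×9.8×1402 + 2611×9.8×8098 = 2.391×10^8 Pa = 239.1 MPa
Remaining pressure to be supplied by greenschist: 7.610×10^8 − 2.391×10^8 = 5.219×10^8 Pa
Additional depth in greenschist = 5.219×10^8 Pa / (2840 kg/m³ × 9.8 m/s²) = 18752 m
Total depth = 9500 m + 18752 m = 28252 m
= 28.252 km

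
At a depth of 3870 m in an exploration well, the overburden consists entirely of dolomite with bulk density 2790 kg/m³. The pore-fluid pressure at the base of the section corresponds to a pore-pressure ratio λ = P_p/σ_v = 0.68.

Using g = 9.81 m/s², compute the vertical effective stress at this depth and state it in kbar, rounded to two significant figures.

0.34 kbar

Overburden (lithostatic) stress σ_v:
dolomite: 2790 kg/m³ × 9.81 m/s² × 3870 m = 1.059×10^8 Pa = 105.9 MPa
Pore pressure P_p = λ·σ_v = 0.68 × 105.9 MPa = 72.03 MPa
Effective stress σ' = σ_v − P_p = 105.9 − 72.03 = 33.895 MPa = 0.33895 kbar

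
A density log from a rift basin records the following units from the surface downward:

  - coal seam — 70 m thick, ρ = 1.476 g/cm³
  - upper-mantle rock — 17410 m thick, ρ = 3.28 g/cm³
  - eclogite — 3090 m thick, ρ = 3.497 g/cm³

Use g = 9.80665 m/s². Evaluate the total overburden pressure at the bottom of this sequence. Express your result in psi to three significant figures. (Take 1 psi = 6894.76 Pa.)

coal seam: 1476 kg/m³ × 9.80665 m/s² × 70 m = 1.013×10^6 Pa = 147.0 psi
upper-mantle rock: 3280 kg/m³ × 9.80665 m/s² × 17410 m = 5.600×10^8 Pa = 81222 psi
eclogite: 3497 kg/m³ × 9.80665 m/s² × 3090 m = 1.060×10^8 Pa = 15369 psi
Total = 147.0 + 81222 + 15369 = 96738 psi

96700 psi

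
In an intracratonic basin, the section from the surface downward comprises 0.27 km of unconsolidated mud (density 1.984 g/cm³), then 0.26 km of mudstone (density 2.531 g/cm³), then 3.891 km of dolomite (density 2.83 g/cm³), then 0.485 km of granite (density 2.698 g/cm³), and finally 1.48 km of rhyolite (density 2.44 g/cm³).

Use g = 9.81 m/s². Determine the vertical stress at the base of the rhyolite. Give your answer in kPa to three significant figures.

168000 kPa

unconsolidated mud: 1984 kg/m³ × 9.81 m/s² × 270 m = 5.255×10^6 Pa = 5255 kPa
mudstone: 2531 kg/m³ × 9.81 m/s² × 260 m = 6.456×10^6 Pa = 6456 kPa
dolomite: 2830 kg/m³ × 9.81 m/s² × 3891 m = 1.080×10^8 Pa = 1.080×10^5 kPa
granite: 2698 kg/m³ × 9.81 m/s² × 485 m = 1.284×10^7 Pa = 12837 kPa
rhyolite: 2440 kg/m³ × 9.81 m/s² × 1480 m = 3.543×10^7 Pa = 35426 kPa
Total = 5255 + 6456 + 1.080×10^5 + 12837 + 35426 = 1.6800×10^5 kPa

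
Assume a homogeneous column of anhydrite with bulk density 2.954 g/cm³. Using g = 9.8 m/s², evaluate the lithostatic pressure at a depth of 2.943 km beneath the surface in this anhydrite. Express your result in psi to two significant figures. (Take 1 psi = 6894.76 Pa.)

anhydrite: 2954 kg/m³ × 9.8 m/s² × 2943 m = 8.520×10^7 Pa = 12357 psi

12000 psi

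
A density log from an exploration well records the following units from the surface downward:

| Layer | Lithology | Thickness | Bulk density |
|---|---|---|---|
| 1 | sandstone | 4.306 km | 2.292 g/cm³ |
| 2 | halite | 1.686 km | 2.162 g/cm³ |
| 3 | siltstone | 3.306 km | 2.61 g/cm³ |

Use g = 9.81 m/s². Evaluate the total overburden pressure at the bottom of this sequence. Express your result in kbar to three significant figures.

sandstone: 2292 kg/m³ × 9.81 m/s² × 4306 m = 9.682×10^7 Pa = 0.9682 kbar
halite: 2162 kg/m³ × 9.81 m/s² × 1686 m = 3.576×10^7 Pa = 0.3576 kbar
siltstone: 2610 kg/m³ × 9.81 m/s² × 3306 m = 8.465×10^7 Pa = 0.8465 kbar
Total = 0.9682 + 0.3576 + 0.8465 = 2.1722 kbar

2.17 kbar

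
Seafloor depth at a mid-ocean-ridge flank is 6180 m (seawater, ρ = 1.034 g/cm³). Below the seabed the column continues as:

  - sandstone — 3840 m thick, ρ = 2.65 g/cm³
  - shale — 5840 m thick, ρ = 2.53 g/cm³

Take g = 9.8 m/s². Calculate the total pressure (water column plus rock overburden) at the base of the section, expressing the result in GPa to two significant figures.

0.31 GPa

seawater: 1034 kg/m³ × 9.8 m/s² × 6180 m = 6.262×10^7 Pa = 0.06262 GPa
sandstone: 2650 kg/m³ × 9.8 m/s² × 3840 m = 9.972×10^7 Pa = 0.09972 GPa
shale: 2530 kg/m³ × 9.8 m/s² × 5840 m = 1.448×10^8 Pa = 0.1448 GPa
Total = 0.06262 + 0.09972 + 0.1448 = 0.30714 GPa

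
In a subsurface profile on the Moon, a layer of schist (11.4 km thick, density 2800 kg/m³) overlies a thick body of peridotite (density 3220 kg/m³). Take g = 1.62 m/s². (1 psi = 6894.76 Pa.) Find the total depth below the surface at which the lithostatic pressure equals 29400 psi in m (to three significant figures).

40300 m

Pressure at base of upper layers: 2800×1.62×11400 = 5.171×10^7 Pa = 7500 psi
Remaining pressure to be supplied by peridotite: 2.027×10^8 − 5.171×10^7 = 1.510×10^8 Pa
Additional depth in peridotite = 1.510×10^8 Pa / (3220 kg/m³ × 1.62 m/s²) = 28946 m
Total depth = 11400 m + 28946 m = 40346 m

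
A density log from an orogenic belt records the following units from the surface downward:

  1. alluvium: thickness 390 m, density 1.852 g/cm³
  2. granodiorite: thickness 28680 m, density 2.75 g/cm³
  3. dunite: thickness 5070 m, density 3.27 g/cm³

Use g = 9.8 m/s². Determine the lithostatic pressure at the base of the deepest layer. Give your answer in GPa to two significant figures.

0.94 GPa

alluvium: 1852 kg/m³ × 9.8 m/s² × 390 m = 7.078×10^6 Pa = 7.078×10^-3 GPa
granodiorite: 2750 kg/m³ × 9.8 m/s² × 28680 m = 7.729×10^8 Pa = 0.7729 GPa
dunite: 3270 kg/m³ × 9.8 m/s² × 5070 m = 1.625×10^8 Pa = 0.1625 GPa
Total = 7.078×10^-3 + 0.7729 + 0.1625 = 0.94248 GPa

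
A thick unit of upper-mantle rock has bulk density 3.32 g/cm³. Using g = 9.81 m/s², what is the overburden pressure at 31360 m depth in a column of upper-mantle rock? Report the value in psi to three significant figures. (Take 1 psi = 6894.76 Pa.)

upper-mantle rock: 3320 kg/m³ × 9.81 m/s² × 31360 m = 1.021×10^9 Pa = 1.481×10^5 psi

148000 psi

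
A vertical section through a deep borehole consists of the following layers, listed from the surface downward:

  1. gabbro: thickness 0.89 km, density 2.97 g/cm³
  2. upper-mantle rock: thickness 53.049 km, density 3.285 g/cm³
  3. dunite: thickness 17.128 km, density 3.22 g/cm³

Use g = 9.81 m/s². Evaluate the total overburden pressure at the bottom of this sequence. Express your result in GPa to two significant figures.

gabbro: 2970 kg/m³ × 9.81 m/s² × 890 m = 2.593×10^7 Pa = 0.02593 GPa
upper-mantle rock: 3285 kg/m³ × 9.81 m/s² × 53049 m = 1.710×10^9 Pa = 1.710 GPa
dunite: 3220 kg/m³ × 9.81 m/s² × 17128 m = 5.410×10^8 Pa = 0.5410 GPa
Total = 0.02593 + 1.710 + 0.5410 = 2.2765 GPa

2.3 GPa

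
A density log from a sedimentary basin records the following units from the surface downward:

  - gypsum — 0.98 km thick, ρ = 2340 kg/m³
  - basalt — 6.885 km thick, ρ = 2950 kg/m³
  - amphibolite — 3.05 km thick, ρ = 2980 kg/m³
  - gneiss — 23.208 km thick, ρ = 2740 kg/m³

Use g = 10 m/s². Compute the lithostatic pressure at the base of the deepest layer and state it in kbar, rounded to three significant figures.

gypsum: 2340 kg/m³ × 10 m/s² × 980 m = 2.293×10^7 Pa = 0.2293 kbar
basalt: 2950 kg/m³ × 10 m/s² × 6885 m = 2.031×10^8 Pa = 2.031 kbar
amphibolite: 2980 kg/m³ × 10 m/s² × 3050 m = 9.089×10^7 Pa = 0.9089 kbar
gneiss: 2740 kg/m³ × 10 m/s² × 23208 m = 6.359×10^8 Pa = 6.359 kbar
Total = 0.2293 + 2.031 + 0.9089 + 6.359 = 9.5283 kbar

9.53 kbar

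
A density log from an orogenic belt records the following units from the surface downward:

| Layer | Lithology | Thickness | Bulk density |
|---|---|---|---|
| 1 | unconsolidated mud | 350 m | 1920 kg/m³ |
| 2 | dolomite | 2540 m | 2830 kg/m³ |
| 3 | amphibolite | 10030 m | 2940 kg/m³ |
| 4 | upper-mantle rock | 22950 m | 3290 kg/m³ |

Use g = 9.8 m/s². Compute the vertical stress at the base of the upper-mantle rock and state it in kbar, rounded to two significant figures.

unconsolidated mud: 1920 kg/m³ × 9.8 m/s² × 350 m = 6.586×10^6 Pa = 0.06586 kbar
dolomite: 2830 kg/m³ × 9.8 m/s² × 2540 m = 7.044×10^7 Pa = 0.7044 kbar
amphibolite: 2940 kg/m³ × 9.8 m/s² × 10030 m = 2.890×10^8 Pa = 2.890 kbar
upper-mantle rock: 3290 kg/m³ × 9.8 m/s² × 22950 m = 7.400×10^8 Pa = 7.400 kbar
Total = 0.06586 + 0.7044 + 2.890 + 7.400 = 11.060 kbar

11 kbar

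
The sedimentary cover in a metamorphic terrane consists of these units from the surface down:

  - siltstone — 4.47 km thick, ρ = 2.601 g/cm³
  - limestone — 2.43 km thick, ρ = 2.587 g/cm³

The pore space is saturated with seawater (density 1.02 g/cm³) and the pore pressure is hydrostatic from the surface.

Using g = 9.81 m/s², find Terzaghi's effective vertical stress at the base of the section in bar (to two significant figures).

Overburden (lithostatic) stress σ_v:
siltstone: 2601 kg/m³ × 9.81 m/s² × 4470 m = 1.141×10^8 Pa = 114.1 MPa
limestone: 2587 kg/m³ × 9.81 m/s² × 2430 m = 6.167×10^7 Pa = 61.67 MPa
Total = 114.1 + 61.67 = 175.73 MPa
Pore pressure P_p = 1020 kg/m³ × 9.81 m/s² × 6900 m = 6.904×10^7 Pa = 69.04 MPa
Effective stress σ' = σ_v − P_p = 175.7 − 69.04 = 106.68 MPa = 1066.8 bar

1100 bar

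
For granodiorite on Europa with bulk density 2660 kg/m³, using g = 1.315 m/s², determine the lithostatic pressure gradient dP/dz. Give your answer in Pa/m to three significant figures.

3500 Pa/m

dP/dz = ρg = 2660 kg/m³ × 1.315 m/s² = 3497.9 Pa/m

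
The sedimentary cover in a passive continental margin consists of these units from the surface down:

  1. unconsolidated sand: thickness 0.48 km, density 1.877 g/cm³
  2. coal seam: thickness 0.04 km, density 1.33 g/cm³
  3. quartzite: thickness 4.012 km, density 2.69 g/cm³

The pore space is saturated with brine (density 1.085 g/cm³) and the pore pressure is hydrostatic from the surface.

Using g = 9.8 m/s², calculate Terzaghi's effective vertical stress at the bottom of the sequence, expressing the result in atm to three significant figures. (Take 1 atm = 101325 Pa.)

Overburden (lithostatic) stress σ_v:
unconsolidated sand: 1877 kg/m³ × 9.8 m/s² × 480 m = 8.829×10^6 Pa = 8.829 MPa
coal seam: 1330 kg/m³ × 9.8 m/s² × 40 m = 5.214×10^5 Pa = 0.5214 MPa
quartzite: 2690 kg/m³ × 9.8 m/s² × 4012 m = 1.058×10^8 Pa = 105.8 MPa
Total = 8.829 + 0.5214 + 105.8 = 115.12 MPa
Pore pressure P_p = 1085 kg/m³ × 9.8 m/s² × 4532 m = 4.819×10^7 Pa = 48.19 MPa
Effective stress σ' = σ_v − P_p = 115.1 − 48.19 = 66.926 MPa = 660.51 atm

661 atm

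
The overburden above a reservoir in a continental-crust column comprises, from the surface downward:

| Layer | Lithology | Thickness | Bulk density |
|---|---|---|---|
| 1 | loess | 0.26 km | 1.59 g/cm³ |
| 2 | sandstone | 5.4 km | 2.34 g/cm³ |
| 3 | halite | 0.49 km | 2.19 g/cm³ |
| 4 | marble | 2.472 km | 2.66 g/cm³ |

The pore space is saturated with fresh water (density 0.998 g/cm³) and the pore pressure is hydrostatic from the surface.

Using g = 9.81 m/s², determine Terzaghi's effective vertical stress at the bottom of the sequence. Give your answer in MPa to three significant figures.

119 MPa

Overburden (lithostatic) stress σ_v:
loess: 1590 kg/m³ × 9.81 m/s² × 260 m = 4.055×10^6 Pa = 4.055 MPa
sandstone: 2340 kg/m³ × 9.81 m/s² × 5400 m = 1.240×10^8 Pa = 124.0 MPa
halite: 2190 kg/m³ × 9.81 m/s² × 490 m = 1.053×10^7 Pa = 10.53 MPa
marble: 2660 kg/m³ × 9.81 m/s² × 2472 m = 6.451×10^7 Pa = 64.51 MPa
Total = 4.055 + 124.0 + 10.53 + 64.51 = 203.05 MPa
Pore pressure P_p = 998 kg/m³ × 9.81 m/s² × 8622 m = 8.441×10^7 Pa = 84.41 MPa
Effective stress σ' = σ_v − P_p = 203.0 − 84.41 = 118.63 MPa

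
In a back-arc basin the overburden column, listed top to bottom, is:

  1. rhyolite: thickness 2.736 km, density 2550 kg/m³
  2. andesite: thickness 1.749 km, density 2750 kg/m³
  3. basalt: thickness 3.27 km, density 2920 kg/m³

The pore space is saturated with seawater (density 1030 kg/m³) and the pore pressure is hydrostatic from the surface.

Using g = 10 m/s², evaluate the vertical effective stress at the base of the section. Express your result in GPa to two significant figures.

0.13 GPa

Overburden (lithostatic) stress σ_v:
rhyolite: 2550 kg/m³ × 10 m/s² × 2736 m = 6.977×10^7 Pa = 69.77 MPa
andesite: 2750 kg/m³ × 10 m/s² × 1749 m = 4.810×10^7 Pa = 48.10 MPa
basalt: 2920 kg/m³ × 10 m/s² × 3270 m = 9.548×10^7 Pa = 95.48 MPa
Total = 69.77 + 48.10 + 95.48 = 213.35 MPa
Pore pressure P_p = 1030 kg/m³ × 10 m/s² × 7755 m = 7.988×10^7 Pa = 79.88 MPa
Effective stress σ' = σ_v − P_p = 213.3 − 79.88 = 133.47 MPa = 0.13347 GPa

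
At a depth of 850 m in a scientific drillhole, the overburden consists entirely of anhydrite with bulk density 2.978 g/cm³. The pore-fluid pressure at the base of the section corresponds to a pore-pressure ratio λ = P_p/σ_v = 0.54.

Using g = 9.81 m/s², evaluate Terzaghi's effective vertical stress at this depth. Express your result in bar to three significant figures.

Overburden (lithostatic) stress σ_v:
anhydrite: 2978 kg/m³ × 9.81 m/s² × 850 m = 2.483×10^7 Pa = 24.83 MPa
Pore pressure P_p = λ·σ_v = 0.54 × 24.83 MPa = 13.41 MPa
Effective stress σ' = σ_v − P_p = 24.83 − 13.41 = 11.423 MPa = 114.23 bar

114 bar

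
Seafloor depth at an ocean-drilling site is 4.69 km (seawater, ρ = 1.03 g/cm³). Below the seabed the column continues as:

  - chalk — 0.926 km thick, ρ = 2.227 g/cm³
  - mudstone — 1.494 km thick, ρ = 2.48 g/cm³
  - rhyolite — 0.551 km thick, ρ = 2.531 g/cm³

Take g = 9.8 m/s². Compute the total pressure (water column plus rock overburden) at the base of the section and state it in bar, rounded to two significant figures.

seawater: 1030 kg/m³ × 9.8 m/s² × 4690 m = 4.734×10^7 Pa = 473.4 bar
chalk: 2227 kg/m³ × 9.8 m/s² × 926 m = 2.021×10^7 Pa = 202.1 bar
mudstone: 2480 kg/m³ × 9.8 m/s² × 1494 m = 3.631×10^7 Pa = 363.1 bar
rhyolite: 2531 kg/m³ × 9.8 m/s² × 551 m = 1.367×10^7 Pa = 136.7 bar
Total = 473.4 + 202.1 + 363.1 + 136.7 = 1175.3 bar

1200 bar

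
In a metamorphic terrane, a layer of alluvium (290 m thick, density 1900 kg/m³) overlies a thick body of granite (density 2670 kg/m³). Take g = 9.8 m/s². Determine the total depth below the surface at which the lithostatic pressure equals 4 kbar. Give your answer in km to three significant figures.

15.4 km

Pressure at base of upper layers: 1900×9.8×290 = 5.400×10^6 Pa = 0.05400 kbar
Remaining pressure to be supplied by granite: 4.000×10^8 − 5.400×10^6 = 3.946×10^8 Pa
Additional depth in granite = 3.946×10^8 Pa / (2670 kg/m³ × 9.8 m/s²) = 15081 m
Total depth = 290 m + 15081 m = 15371 m
= 15.371 km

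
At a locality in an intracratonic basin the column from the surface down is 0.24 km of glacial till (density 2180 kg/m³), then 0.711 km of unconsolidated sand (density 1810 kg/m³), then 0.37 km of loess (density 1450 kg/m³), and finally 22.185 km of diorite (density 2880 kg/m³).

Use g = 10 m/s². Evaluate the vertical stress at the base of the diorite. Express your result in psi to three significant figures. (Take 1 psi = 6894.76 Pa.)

glacial till: 2180 kg/m³ × 10 m/s² × 240 m = 5.232×10^6 Pa = 758.8 psi
unconsolidated sand: 1810 kg/m³ × 10 m/s² × 711 m = 1.287×10^7 Pa = 1867 psi
loess: 1450 kg/m³ × 10 m/s² × 370 m = 5.365×10^6 Pa = 778.1 psi
diorite: 2880 kg/m³ × 10 m/s² × 22185 m = 6.389×10^8 Pa = 92669 psi
Total = 758.8 + 1867 + 778.1 + 92669 = 96072 psi

96100 psi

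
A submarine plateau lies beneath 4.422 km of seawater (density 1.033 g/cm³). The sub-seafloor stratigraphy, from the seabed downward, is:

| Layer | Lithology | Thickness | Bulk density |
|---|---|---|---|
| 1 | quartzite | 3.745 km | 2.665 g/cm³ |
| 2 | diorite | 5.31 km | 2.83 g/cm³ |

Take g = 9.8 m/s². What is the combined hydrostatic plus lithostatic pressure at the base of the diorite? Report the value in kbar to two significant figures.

seawater: 1033 kg/m³ × 9.8 m/s² × 4422 m = 4.477×10^7 Pa = 0.4477 kbar
quartzite: 2665 kg/m³ × 9.8 m/s² × 3745 m = 9.781×10^7 Pa = 0.9781 kbar
diorite: 2830 kg/m³ × 9.8 m/s² × 5310 m = 1.473×10^8 Pa = 1.473 kbar
Total = 0.4477 + 0.9781 + 1.473 = 2.8984 kbar

2.9 kbar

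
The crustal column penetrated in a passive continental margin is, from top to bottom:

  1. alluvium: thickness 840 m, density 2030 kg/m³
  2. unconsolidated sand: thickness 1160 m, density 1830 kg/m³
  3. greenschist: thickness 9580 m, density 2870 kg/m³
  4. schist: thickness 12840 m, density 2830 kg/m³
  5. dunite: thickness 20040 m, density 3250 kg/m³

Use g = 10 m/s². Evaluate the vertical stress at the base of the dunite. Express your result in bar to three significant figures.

alluvium: 2030 kg/m³ × 10 m/s² × 840 m = 1.705×10^7 Pa = 170.5 bar
unconsolidated sand: 1830 kg/m³ × 10 m/s² × 1160 m = 2.123×10^7 Pa = 212.3 bar
greenschist: 2870 kg/m³ × 10 m/s² × 9580 m = 2.749×10^8 Pa = 2749 bar
schist: 2830 kg/m³ × 10 m/s² × 12840 m = 3.634×10^8 Pa = 3634 bar
dunite: 3250 kg/m³ × 10 m/s² × 20040 m = 6.513×10^8 Pa = 6513 bar
Total = 170.5 + 212.3 + 2749 + 3634 + 6513 = 13279 bar

13300 bar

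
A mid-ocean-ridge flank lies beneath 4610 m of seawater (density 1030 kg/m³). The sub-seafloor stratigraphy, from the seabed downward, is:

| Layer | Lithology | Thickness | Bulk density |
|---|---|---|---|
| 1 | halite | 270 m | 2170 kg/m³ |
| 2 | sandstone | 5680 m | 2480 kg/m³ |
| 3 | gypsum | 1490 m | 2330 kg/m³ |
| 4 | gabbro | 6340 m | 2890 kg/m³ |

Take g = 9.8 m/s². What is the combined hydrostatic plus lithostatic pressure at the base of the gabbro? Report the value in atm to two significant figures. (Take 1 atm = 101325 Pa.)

seawater: 1030 kg/m³ × 9.8 m/s² × 4610 m = 4.653×10^7 Pa = 459.2 atm
halite: 2170 kg/m³ × 9.8 m/s² × 270 m = 5.742×10^6 Pa = 56.67 atm
sandstone: 2480 kg/m³ × 9.8 m/s² × 5680 m = 1.380×10^8 Pa = 1362 atm
gypsum: 2330 kg/m³ × 9.8 m/s² × 1490 m = 3.402×10^7 Pa = 335.8 atm
gabbro: 2890 kg/m³ × 9.8 m/s² × 6340 m = 1.796×10^8 Pa = 1772 atm
Total = 459.2 + 56.67 + 1362 + 335.8 + 1772 = 3986.2 atm

4000 atm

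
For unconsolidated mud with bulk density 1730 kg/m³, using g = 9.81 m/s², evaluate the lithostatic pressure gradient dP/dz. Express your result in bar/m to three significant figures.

dP/dz = ρg = 1730 kg/m³ × 9.81 m/s² = 16971 Pa/m
= 16971 Pa/m × (1 bar/m / 1.0000×10^5 Pa/m) = 0.16971 bar/m

0.170 bar/m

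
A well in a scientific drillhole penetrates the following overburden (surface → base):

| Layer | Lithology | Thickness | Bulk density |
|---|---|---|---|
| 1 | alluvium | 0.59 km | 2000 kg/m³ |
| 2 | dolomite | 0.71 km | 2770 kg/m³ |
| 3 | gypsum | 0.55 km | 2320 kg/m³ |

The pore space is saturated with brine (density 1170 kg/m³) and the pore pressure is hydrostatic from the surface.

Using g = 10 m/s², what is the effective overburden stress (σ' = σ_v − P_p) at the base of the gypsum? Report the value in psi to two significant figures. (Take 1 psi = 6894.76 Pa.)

Overburden (lithostatic) stress σ_v:
alluvium: 2000 kg/m³ × 10 m/s² × 590 m = 1.180×10^7 Pa = 11.80 MPa
dolomite: 2770 kg/m³ × 10 m/s² × 710 m = 1.967×10^7 Pa = 19.67 MPa
gypsum: 2320 kg/m³ × 10 m/s² × 550 m = 1.276×10^7 Pa = 12.76 MPa
Total = 11.80 + 19.67 + 12.76 = 44.227 MPa
Pore pressure P_p = 1170 kg/m³ × 10 m/s² × 1850 m = 2.164×10^7 Pa = 21.64 MPa
Effective stress σ' = σ_v − P_p = 44.23 − 21.64 = 22.582 MPa = 3275.2 psi

3300 psi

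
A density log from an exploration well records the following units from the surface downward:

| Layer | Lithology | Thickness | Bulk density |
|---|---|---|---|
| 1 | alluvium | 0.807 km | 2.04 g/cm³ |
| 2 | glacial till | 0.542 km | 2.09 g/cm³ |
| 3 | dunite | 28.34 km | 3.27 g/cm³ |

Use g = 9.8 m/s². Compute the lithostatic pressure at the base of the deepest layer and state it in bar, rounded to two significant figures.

9400 bar

alluvium: 2040 kg/m³ × 9.8 m/s² × 807 m = 1.613×10^7 Pa = 161.3 bar
glacial till: 2090 kg/m³ × 9.8 m/s² × 542 m = 1.110×10^7 Pa = 111.0 bar
dunite: 3270 kg/m³ × 9.8 m/s² × 28340 m = 9.082×10^8 Pa = 9082 bar
Total = 161.3 + 111.0 + 9082 = 9354.2 bar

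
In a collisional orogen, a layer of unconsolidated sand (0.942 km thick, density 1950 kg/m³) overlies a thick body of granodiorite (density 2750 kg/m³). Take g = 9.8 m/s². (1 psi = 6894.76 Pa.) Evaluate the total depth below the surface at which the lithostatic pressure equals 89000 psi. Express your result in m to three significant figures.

Pressure at base of upper layers: 1950×9.8×942 = 1.800×10^7 Pa = 2611 psi
Remaining pressure to be supplied by granodiorite: 6.136×10^8 − 1.800×10^7 = 5.956×10^8 Pa
Additional depth in granodiorite = 5.956×10^8 Pa / (2750 kg/m³ × 9.8 m/s²) = 22101 m
Total depth = 942 m + 22101 m = 23043 m

23000 m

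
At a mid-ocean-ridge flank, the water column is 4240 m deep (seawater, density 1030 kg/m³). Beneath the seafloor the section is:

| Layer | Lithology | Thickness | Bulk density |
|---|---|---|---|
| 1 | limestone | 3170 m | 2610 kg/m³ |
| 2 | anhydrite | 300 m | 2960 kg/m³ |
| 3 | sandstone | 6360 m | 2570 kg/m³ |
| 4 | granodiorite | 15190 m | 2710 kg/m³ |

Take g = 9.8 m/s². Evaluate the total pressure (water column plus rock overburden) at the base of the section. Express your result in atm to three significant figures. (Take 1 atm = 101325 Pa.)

seawater: 1030 kg/m³ × 9.8 m/s² × 4240 m = 4.280×10^7 Pa = 422.4 atm
limestone: 2610 kg/m³ × 9.8 m/s² × 3170 m = 8.108×10^7 Pa = 800.2 atm
anhydrite: 2960 kg/m³ × 9.8 m/s² × 300 m = 8.702×10^6 Pa = 85.89 atm
sandstone: 2570 kg/m³ × 9.8 m/s² × 6360 m = 1.602×10^8 Pa = 1581 atm
granodiorite: 2710 kg/m³ × 9.8 m/s² × 15190 m = 4.034×10^8 Pa = 3981 atm
Total = 422.4 + 800.2 + 85.89 + 1581 + 3981 = 6870.8 atm

6870 atm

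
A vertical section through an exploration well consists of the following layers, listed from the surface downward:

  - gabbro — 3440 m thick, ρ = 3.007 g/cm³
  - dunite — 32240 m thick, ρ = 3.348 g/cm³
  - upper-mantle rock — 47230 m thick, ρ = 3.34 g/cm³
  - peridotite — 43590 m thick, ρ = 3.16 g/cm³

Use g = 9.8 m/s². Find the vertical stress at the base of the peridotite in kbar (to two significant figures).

41 kbar

gabbro: 3007 kg/m³ × 9.8 m/s² × 3440 m = 1.014×10^8 Pa = 1.014 kbar
dunite: 3348 kg/m³ × 9.8 m/s² × 32240 m = 1.058×10^9 Pa = 10.58 kbar
upper-mantle rock: 3340 kg/m³ × 9.8 m/s² × 47230 m = 1.546×10^9 Pa = 15.46 kbar
peridotite: 3160 kg/m³ × 9.8 m/s² × 43590 m = 1.350×10^9 Pa = 13.50 kbar
Total = 1.014 + 10.58 + 15.46 + 13.50 = 40.550 kbar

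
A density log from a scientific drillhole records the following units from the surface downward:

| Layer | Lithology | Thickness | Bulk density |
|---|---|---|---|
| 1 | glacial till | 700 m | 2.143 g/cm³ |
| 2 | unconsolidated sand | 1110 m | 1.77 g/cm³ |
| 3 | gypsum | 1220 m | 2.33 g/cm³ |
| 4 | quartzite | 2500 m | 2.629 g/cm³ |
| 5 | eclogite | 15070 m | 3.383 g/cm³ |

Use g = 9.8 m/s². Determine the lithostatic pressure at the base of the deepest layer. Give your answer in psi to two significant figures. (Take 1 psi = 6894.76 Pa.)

91000 psi

glacial till: 2143 kg/m³ × 9.8 m/s² × 700 m = 1.470×10^7 Pa = 2132 psi
unconsolidated sand: 1770 kg/m³ × 9.8 m/s² × 1110 m = 1.925×10^7 Pa = 2793 psi
gypsum: 2330 kg/m³ × 9.8 m/s² × 1220 m = 2.786×10^7 Pa = 4040 psi
quartzite: 2629 kg/m³ × 9.8 m/s² × 2500 m = 6.441×10^7 Pa = 9342 psi
eclogite: 3383 kg/m³ × 9.8 m/s² × 15070 m = 4.996×10^8 Pa = 72464 psi
Total = 2132 + 2793 + 4040 + 9342 + 72464 = 90771 psi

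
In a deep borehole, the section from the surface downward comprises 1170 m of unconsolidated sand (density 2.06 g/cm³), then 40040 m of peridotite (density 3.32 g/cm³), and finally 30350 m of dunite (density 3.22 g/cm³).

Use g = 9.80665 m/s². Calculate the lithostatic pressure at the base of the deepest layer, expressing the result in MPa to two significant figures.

unconsolidated sand: 2060 kg/m³ × 9.80665 m/s² × 1170 m = 2.364×10^7 Pa = 23.64 MPa
peridotite: 3320 kg/m³ × 9.80665 m/s² × 40040 m = 1.304×10^9 Pa = 1304 MPa
dunite: 3220 kg/m³ × 9.80665 m/s² × 30350 m = 9.584×10^8 Pa = 958.4 MPa
Total = 23.64 + 1304 + 958.4 = 2285.6 MPa

2300 MPa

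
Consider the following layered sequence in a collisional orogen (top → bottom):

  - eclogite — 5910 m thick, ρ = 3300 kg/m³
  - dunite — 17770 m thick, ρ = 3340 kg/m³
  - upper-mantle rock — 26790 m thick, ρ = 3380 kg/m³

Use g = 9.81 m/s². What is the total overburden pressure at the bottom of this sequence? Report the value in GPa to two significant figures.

eclogite: 3300 kg/m³ × 9.81 m/s² × 5910 m = 1.913×10^8 Pa = 0.1913 GPa
dunite: 3340 kg/m³ × 9.81 m/s² × 17770 m = 5.822×10^8 Pa = 0.5822 GPa
upper-mantle rock: 3380 kg/m³ × 9.81 m/s² × 26790 m = 8.883×10^8 Pa = 0.8883 GPa
Total = 0.1913 + 0.5822 + 0.8883 = 1.6619 GPa

1.7 GPa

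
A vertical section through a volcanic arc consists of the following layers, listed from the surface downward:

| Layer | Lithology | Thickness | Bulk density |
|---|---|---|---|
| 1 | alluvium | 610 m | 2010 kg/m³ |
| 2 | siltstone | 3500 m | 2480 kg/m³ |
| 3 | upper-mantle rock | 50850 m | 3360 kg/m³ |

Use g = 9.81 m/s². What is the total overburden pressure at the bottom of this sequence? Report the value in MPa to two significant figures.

1800 MPa

alluvium: 2010 kg/m³ × 9.81 m/s² × 610 m = 1.203×10^7 Pa = 12.03 MPa
siltstone: 2480 kg/m³ × 9.81 m/s² × 3500 m = 8.515×10^7 Pa = 85.15 MPa
upper-mantle rock: 3360 kg/m³ × 9.81 m/s² × 50850 m = 1.676×10^9 Pa = 1676 MPa
Total = 12.03 + 85.15 + 1676 = 1773.3 MPa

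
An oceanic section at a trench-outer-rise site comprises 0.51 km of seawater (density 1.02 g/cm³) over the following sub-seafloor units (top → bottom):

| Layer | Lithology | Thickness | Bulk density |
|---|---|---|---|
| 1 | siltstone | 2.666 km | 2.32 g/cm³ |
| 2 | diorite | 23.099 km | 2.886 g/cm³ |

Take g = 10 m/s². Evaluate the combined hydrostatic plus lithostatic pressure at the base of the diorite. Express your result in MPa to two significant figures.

seawater: 1020 kg/m³ × 10 m/s² × 510 m = 5.202×10^6 Pa = 5.202 MPa
siltstone: 2320 kg/m³ × 10 m/s² × 2666 m = 6.185×10^7 Pa = 61.85 MPa
diorite: 2886 kg/m³ × 10 m/s² × 23099 m = 6.666×10^8 Pa = 666.6 MPa
Total = 5.202 + 61.85 + 666.6 = 733.69 MPa

730 MPa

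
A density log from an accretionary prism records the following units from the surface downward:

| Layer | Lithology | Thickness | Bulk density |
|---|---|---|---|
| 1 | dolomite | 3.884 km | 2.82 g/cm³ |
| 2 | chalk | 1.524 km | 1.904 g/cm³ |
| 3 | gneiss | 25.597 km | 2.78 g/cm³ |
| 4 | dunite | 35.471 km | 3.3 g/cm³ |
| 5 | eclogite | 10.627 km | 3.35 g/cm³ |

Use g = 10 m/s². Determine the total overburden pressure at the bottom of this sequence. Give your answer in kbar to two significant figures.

dolomite: 2820 kg/m³ × 10 m/s² × 3884 m = 1.095×10^8 Pa = 1.095 kbar
chalk: 1904 kg/m³ × 10 m/s² × 1524 m = 2.902×10^7 Pa = 0.2902 kbar
gneiss: 2780 kg/m³ × 10 m/s² × 25597 m = 7.116×10^8 Pa = 7.116 kbar
dunite: 3300 kg/m³ × 10 m/s² × 35471 m = 1.171×10^9 Pa = 11.71 kbar
eclogite: 3350 kg/m³ × 10 m/s² × 10627 m = 3.560×10^8 Pa = 3.560 kbar
Total = 1.095 + 0.2902 + 7.116 + 11.71 + 3.560 = 23.767 kbar

24 kbar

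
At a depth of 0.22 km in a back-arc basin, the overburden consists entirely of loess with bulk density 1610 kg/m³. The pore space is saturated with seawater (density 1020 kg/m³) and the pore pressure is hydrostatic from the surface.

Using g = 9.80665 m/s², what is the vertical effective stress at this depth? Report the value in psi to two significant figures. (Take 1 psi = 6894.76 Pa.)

180 psi

Overburden (lithostatic) stress σ_v:
loess: 1610 kg/m³ × 9.80665 m/s² × 220 m = 3.474×10^6 Pa = 3.474 MPa
Pore pressure P_p = 1020 kg/m³ × 9.80665 m/s² × 220 m = 2.201×10^6 Pa = 2.201 MPa
Effective stress σ' = σ_v − P_p = 3.474 − 2.201 = 1.2729 MPa = 184.62 psi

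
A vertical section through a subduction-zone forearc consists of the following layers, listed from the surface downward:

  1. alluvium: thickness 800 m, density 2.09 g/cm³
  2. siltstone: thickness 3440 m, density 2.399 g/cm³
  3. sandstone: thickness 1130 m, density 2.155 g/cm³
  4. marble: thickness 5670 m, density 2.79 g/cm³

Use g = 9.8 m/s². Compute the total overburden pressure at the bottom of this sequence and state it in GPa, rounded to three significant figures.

0.276 GPa

alluvium: 2090 kg/m³ × 9.8 m/s² × 800 m = 1.639×10^7 Pa = 0.01639 GPa
siltstone: 2399 kg/m³ × 9.8 m/s² × 3440 m = 8.088×10^7 Pa = 0.08088 GPa
sandstone: 2155 kg/m³ × 9.8 m/s² × 1130 m = 2.386×10^7 Pa = 0.02386 GPa
marble: 2790 kg/m³ × 9.8 m/s² × 5670 m = 1.550×10^8 Pa = 0.1550 GPa
Total = 0.01639 + 0.08088 + 0.02386 + 0.1550 = 0.27615 GPa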